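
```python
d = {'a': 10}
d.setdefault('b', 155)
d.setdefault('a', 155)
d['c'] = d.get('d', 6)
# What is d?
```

After line 1: d = {'a': 10}
After line 2 (setdefault adds 'b'=155): d = {'a': 10, 'b': 155}
After line 3 (setdefault 'a' no-op, already exists): d = {'a': 10, 'b': 155}
After line 4 (get('d', 6) returns default since 'd' not in d): d = {'a': 10, 'b': 155, 'c': 6}

{'a': 10, 'b': 155, 'c': 6}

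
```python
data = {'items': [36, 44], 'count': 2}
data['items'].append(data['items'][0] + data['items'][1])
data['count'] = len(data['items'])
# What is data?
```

After line 1: data = {'items': [36, 44], 'count': 2}
After line 2 (append 36 + 44 = 80): data = {'items': [36, 44, 80], 'count': 2}
After line 3 (count = len(items) = 3): data = {'items': [36, 44, 80], 'count': 3}

{'items': [36, 44, 80], 'count': 3}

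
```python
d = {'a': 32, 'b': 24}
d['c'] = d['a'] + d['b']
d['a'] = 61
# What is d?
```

After line 1: d = {'a': 32, 'b': 24}
After line 2 (d['c'] = 32 + 24): d = {'a': 32, 'b': 24, 'c': 56}
After line 3: d = {'a': 61, 'b': 24, 'c': 56}

{'a': 61, 'b': 24, 'c': 56}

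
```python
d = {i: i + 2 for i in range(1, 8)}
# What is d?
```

{1: 3, 2: 4, 3: 5, 4: 6, 5: 7, 6: 8, 7: 9}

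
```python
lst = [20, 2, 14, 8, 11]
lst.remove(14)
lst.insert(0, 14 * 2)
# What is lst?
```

After line 1: lst = [20, 2, 14, 8, 11]
After line 2 (remove first 14): lst = [20, 2, 8, 11]
After line 3 (insert 28 at index 0): lst = [28, 20, 2, 8, 11]

[28, 20, 2, 8, 11]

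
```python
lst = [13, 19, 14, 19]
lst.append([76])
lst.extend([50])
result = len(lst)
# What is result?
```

After line 1: lst = [13, 19, 14, 19]
After line 2 (append adds [76] as single element): lst = [13, 19, 14, 19, [76]]
After line 3 (extend unpacks [50], adds 50): lst = [13, 19, 14, 19, [76], 50]
After line 4: result = len(lst) = 6

6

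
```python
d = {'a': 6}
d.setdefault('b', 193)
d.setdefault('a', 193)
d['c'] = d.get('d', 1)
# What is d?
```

After line 1: d = {'a': 6}
After line 2 (setdefault adds 'b'=193): d = {'a': 6, 'b': 193}
After line 3 (setdefault 'a' no-op, already exists): d = {'a': 6, 'b': 193}
After line 4 (get('d', 1) returns default since 'd' not in d): d = {'a': 6, 'b': 193, 'c': 1}

{'a': 6, 'b': 193, 'c': 1}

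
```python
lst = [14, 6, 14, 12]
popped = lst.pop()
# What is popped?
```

12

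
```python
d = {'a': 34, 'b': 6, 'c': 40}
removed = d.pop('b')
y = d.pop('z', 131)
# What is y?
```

After line 1: d = {'a': 34, 'b': 6, 'c': 40}
After line 2 (pop 'b' returns 6): d = {'a': 34, 'c': 40}, removed = 6
After line 3 (pop 'z' missing, returns default 131): d = {'a': 34, 'c': 40}, y = 131

131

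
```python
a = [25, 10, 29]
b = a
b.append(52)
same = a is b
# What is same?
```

After line 1: a = [25, 10, 29]
After line 2 (b = a is an alias, same object): a = [25, 10, 29], b = [25, 10, 29]
After line 3 (b.append mutates the shared list): a = [25, 10, 29, 52], b = [25, 10, 29, 52]
After line 4 (same = a is b; same object -> True): same = True

True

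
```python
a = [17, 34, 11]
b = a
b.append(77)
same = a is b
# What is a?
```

After line 1: a = [17, 34, 11]
After line 2 (b = a is an alias, same object): a = [17, 34, 11], b = [17, 34, 11]
After line 3 (b.append mutates the shared list): a = [17, 34, 11, 77], b = [17, 34, 11, 77]
After line 4 (same = a is b; same object -> True): same = True

[17, 34, 11, 77]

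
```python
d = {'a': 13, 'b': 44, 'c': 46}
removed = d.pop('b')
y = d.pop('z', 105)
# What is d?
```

After line 1: d = {'a': 13, 'b': 44, 'c': 46}
After line 2 (pop 'b' returns 44): d = {'a': 13, 'c': 46}, removed = 44
After line 3 (pop 'z' missing, returns default 105): d = {'a': 13, 'c': 46}, y = 105

{'a': 13, 'c': 46}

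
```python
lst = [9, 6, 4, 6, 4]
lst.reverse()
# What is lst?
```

[4, 6, 4, 6, 9]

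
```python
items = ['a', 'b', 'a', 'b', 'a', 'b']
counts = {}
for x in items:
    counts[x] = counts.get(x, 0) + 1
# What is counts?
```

Initial: counts = {}, items = ['a', 'b', 'a', 'b', 'a', 'b']
See 'a': counts = {'a': 1}
See 'b': counts = {'a': 1, 'b': 1}
See 'a': counts = {'a': 2, 'b': 1}
See 'b': counts = {'a': 2, 'b': 2}
See 'a': counts = {'a': 3, 'b': 2}
See 'b': counts = {'a': 3, 'b': 3}

{'a': 3, 'b': 3}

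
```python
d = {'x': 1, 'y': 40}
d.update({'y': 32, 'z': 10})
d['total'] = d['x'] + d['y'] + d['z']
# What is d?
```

After line 1: d = {'x': 1, 'y': 40}
After line 2 (y overwritten, z added): d = {'x': 1, 'y': 32, 'z': 10}
After line 3 (total = 1 + 32 + 10 = 43): d = {'x': 1, 'y': 32, 'z': 10, 'total': 43}

{'x': 1, 'y': 32, 'z': 10, 'total': 43}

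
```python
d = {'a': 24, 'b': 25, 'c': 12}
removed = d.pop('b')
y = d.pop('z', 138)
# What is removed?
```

After line 1: d = {'a': 24, 'b': 25, 'c': 12}
After line 2 (pop 'b' returns 25): d = {'a': 24, 'c': 12}, removed = 25
After line 3 (pop 'z' missing, returns default 138): d = {'a': 24, 'c': 12}, y = 138

25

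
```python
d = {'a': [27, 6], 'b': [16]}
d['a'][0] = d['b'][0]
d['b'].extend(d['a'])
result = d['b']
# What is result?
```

After line 1: d = {'a': [27, 6], 'b': [16]}
After line 2 (a[0] = b[0] = 16): d = {'a': [16, 6], 'b': [16]}
After line 3 (b.extend(a) appends [16, 6]): d = {'a': [16, 6], 'b': [16, 16, 6]}
After line 4: result = d['b'] = [16, 16, 6]

[16, 16, 6]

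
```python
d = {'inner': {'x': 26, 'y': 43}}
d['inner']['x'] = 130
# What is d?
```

After line 1: d = {'inner': {'x': 26, 'y': 43}}
After line 2 (inner x overwritten): d = {'inner': {'x': 130, 'y': 43}}

{'inner': {'x': 130, 'y': 43}}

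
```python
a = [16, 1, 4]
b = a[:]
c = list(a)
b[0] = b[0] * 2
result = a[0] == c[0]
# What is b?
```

After line 1: a = [16, 1, 4]
After line 2 (b = a[:], copy): a = [16, 1, 4], b = [16, 1, 4]
After line 3 (c = list(a) is a copy, new object): c = [16, 1, 4]
After line 4 (b[0] = 16 * 2 = 32; only b mutates (copy)): a = [16, 1, 4], b = [32, 1, 4], c = [16, 1, 4]
After line 5 (a[0] = 16, c[0] = 16; result = True)

[32, 1, 4]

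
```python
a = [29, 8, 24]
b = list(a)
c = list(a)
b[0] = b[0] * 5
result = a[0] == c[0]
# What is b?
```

After line 1: a = [29, 8, 24]
After line 2 (b = list(a), copy): a = [29, 8, 24], b = [29, 8, 24]
After line 3 (c = list(a) is a copy, new object): c = [29, 8, 24]
After line 4 (b[0] = 29 * 5 = 145; only b mutates (copy)): a = [29, 8, 24], b = [145, 8, 24], c = [29, 8, 24]
After line 5 (a[0] = 29, c[0] = 29; result = True)

[145, 8, 24]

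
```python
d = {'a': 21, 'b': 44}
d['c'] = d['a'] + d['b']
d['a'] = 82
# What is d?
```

After line 1: d = {'a': 21, 'b': 44}
After line 2 (d['c'] = 21 + 44): d = {'a': 21, 'b': 44, 'c': 65}
After line 3: d = {'a': 82, 'b': 44, 'c': 65}

{'a': 82, 'b': 44, 'c': 65}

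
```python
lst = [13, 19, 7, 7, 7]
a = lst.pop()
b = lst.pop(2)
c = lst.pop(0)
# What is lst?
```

After line 1: lst = [13, 19, 7, 7, 7]
After line 2 (pop() -> a = 7): lst = [13, 19, 7, 7]
After line 3 (pop(2) -> b = 7): lst = [13, 19, 7]
After line 4 (pop(0) -> c = 13): lst = [19, 7]

[19, 7]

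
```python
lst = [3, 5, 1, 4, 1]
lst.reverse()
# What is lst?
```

[1, 4, 1, 5, 3]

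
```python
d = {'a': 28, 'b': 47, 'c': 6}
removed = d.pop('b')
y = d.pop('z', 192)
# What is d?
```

After line 1: d = {'a': 28, 'b': 47, 'c': 6}
After line 2 (pop 'b' returns 47): d = {'a': 28, 'c': 6}, removed = 47
After line 3 (pop 'z' missing, returns default 192): d = {'a': 28, 'c': 6}, y = 192

{'a': 28, 'c': 6}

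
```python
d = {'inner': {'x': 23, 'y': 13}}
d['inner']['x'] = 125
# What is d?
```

After line 1: d = {'inner': {'x': 23, 'y': 13}}
After line 2 (inner x overwritten): d = {'inner': {'x': 125, 'y': 13}}

{'inner': {'x': 125, 'y': 13}}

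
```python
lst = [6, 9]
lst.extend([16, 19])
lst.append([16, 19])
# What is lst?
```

After line 1: lst = [6, 9]
After line 2 (extend unpacks [16, 19]): lst = [6, 9, 16, 19]
After line 3 (append adds [16, 19] as single element): lst = [6, 9, 16, 19, [16, 19]]

[6, 9, 16, 19, [16, 19]]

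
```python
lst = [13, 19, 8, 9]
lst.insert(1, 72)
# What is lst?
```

[13, 72, 19, 8, 9]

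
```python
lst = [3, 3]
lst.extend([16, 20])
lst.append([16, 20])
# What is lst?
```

After line 1: lst = [3, 3]
After line 2 (extend unpacks [16, 20]): lst = [3, 3, 16, 20]
After line 3 (append adds [16, 20] as single element): lst = [3, 3, 16, 20, [16, 20]]

[3, 3, 16, 20, [16, 20]]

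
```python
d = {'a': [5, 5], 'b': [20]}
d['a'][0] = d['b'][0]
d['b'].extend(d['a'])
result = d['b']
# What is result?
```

After line 1: d = {'a': [5, 5], 'b': [20]}
After line 2 (a[0] = b[0] = 20): d = {'a': [20, 5], 'b': [20]}
After line 3 (b.extend(a) appends [20, 5]): d = {'a': [20, 5], 'b': [20, 20, 5]}
After line 4: result = d['b'] = [20, 20, 5]

[20, 20, 5]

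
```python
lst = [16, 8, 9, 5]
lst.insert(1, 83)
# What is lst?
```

[16, 83, 8, 9, 5]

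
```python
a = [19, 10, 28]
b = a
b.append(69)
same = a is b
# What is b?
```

After line 1: a = [19, 10, 28]
After line 2 (b = a is an alias, same object): a = [19, 10, 28], b = [19, 10, 28]
After line 3 (b.append mutates the shared list): a = [19, 10, 28, 69], b = [19, 10, 28, 69]
After line 4 (same = a is b; same object -> True): same = True

[19, 10, 28, 69]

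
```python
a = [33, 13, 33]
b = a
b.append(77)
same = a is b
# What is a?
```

After line 1: a = [33, 13, 33]
After line 2 (b = a is an alias, same object): a = [33, 13, 33], b = [33, 13, 33]
After line 3 (b.append mutates the shared list): a = [33, 13, 33, 77], b = [33, 13, 33, 77]
After line 4 (same = a is b; same object -> True): same = True

[33, 13, 33, 77]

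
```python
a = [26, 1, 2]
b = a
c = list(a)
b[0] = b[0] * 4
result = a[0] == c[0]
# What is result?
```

After line 1: a = [26, 1, 2]
After line 2 (b = a, alias): a = [26, 1, 2], b = [26, 1, 2]
After line 3 (c = list(a) is a copy, new object): c = [26, 1, 2]
After line 4 (b[0] = 26 * 4 = 104; mutates shared a/b): a = b = [104, 1, 2], c = [26, 1, 2]
After line 5 (a[0] = 104, c[0] = 26; result = False)

False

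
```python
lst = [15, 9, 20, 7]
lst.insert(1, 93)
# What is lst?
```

[15, 93, 9, 20, 7]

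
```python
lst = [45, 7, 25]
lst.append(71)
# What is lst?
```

[45, 7, 25, 71]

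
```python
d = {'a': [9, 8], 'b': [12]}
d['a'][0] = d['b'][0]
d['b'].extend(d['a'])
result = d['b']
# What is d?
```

After line 1: d = {'a': [9, 8], 'b': [12]}
After line 2 (a[0] = b[0] = 12): d = {'a': [12, 8], 'b': [12]}
After line 3 (b.extend(a) appends [12, 8]): d = {'a': [12, 8], 'b': [12, 12, 8]}
After line 4: result = d['b'] = [12, 12, 8]

{'a': [12, 8], 'b': [12, 12, 8]}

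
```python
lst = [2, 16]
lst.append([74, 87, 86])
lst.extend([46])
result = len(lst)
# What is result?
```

After line 1: lst = [2, 16]
After line 2 (append adds [74, 87, 86] as single element): lst = [2, 16, [74, 87, 86]]
After line 3 (extend unpacks [46], adds 46): lst = [2, 16, [74, 87, 86], 46]
After line 4: result = len(lst) = 4

4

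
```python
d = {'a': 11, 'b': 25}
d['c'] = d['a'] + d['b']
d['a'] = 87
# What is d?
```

After line 1: d = {'a': 11, 'b': 25}
After line 2 (d['c'] = 11 + 25): d = {'a': 11, 'b': 25, 'c': 36}
After line 3: d = {'a': 87, 'b': 25, 'c': 36}

{'a': 87, 'b': 25, 'c': 36}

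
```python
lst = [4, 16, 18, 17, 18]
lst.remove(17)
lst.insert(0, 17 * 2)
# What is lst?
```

After line 1: lst = [4, 16, 18, 17, 18]
After line 2 (remove first 17): lst = [4, 16, 18, 18]
After line 3 (insert 34 at index 0): lst = [34, 4, 16, 18, 18]

[34, 4, 16, 18, 18]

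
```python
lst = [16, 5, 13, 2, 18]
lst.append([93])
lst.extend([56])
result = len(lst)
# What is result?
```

After line 1: lst = [16, 5, 13, 2, 18]
After line 2 (append adds [93] as single element): lst = [16, 5, 13, 2, 18, [93]]
After line 3 (extend unpacks [56], adds 56): lst = [16, 5, 13, 2, 18, [93], 56]
After line 4: result = len(lst) = 7

7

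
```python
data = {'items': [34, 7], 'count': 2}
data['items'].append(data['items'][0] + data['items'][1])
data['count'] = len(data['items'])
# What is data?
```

After line 1: data = {'items': [34, 7], 'count': 2}
After line 2 (append 34 + 7 = 41): data = {'items': [34, 7, 41], 'count': 2}
After line 3 (count = len(items) = 3): data = {'items': [34, 7, 41], 'count': 3}

{'items': [34, 7, 41], 'count': 3}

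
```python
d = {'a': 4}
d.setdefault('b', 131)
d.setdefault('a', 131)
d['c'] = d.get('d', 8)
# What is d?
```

After line 1: d = {'a': 4}
After line 2 (setdefault adds 'b'=131): d = {'a': 4, 'b': 131}
After line 3 (setdefault 'a' no-op, already exists): d = {'a': 4, 'b': 131}
After line 4 (get('d', 8) returns default since 'd' not in d): d = {'a': 4, 'b': 131, 'c': 8}

{'a': 4, 'b': 131, 'c': 8}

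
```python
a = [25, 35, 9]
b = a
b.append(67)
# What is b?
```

After line 1: a = [25, 35, 9]
After line 2 (b = a is an alias, same object): a = [25, 35, 9], b = [25, 35, 9]
After line 3 (b.append mutates the shared list): a = [25, 35, 9, 67], b = [25, 35, 9, 67]

[25, 35, 9, 67]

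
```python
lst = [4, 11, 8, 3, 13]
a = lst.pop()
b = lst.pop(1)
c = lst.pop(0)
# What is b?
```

After line 1: lst = [4, 11, 8, 3, 13]
After line 2 (pop() -> a = 13): lst = [4, 11, 8, 3]
After line 3 (pop(1) -> b = 11): lst = [4, 8, 3]
After line 4 (pop(0) -> c = 4): lst = [8, 3]

11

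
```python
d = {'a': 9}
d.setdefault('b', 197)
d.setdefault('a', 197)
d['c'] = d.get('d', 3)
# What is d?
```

After line 1: d = {'a': 9}
After line 2 (setdefault adds 'b'=197): d = {'a': 9, 'b': 197}
After line 3 (setdefault 'a' no-op, already exists): d = {'a': 9, 'b': 197}
After line 4 (get('d', 3) returns default since 'd' not in d): d = {'a': 9, 'b': 197, 'c': 3}

{'a': 9, 'b': 197, 'c': 3}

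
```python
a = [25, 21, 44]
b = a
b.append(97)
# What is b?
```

After line 1: a = [25, 21, 44]
After line 2 (b = a is an alias, same object): a = [25, 21, 44], b = [25, 21, 44]
After line 3 (b.append mutates the shared list): a = [25, 21, 44, 97], b = [25, 21, 44, 97]

[25, 21, 44, 97]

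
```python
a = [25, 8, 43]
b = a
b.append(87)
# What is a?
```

After line 1: a = [25, 8, 43]
After line 2 (b = a is an alias, same object): a = [25, 8, 43], b = [25, 8, 43]
After line 3 (b.append mutates the shared list): a = [25, 8, 43, 87], b = [25, 8, 43, 87]

[25, 8, 43, 87]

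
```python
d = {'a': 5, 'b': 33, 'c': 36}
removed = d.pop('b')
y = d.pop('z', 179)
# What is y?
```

After line 1: d = {'a': 5, 'b': 33, 'c': 36}
After line 2 (pop 'b' returns 33): d = {'a': 5, 'c': 36}, removed = 33
After line 3 (pop 'z' missing, returns default 179): d = {'a': 5, 'c': 36}, y = 179

179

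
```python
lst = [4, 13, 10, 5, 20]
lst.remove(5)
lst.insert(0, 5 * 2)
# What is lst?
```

After line 1: lst = [4, 13, 10, 5, 20]
After line 2 (remove first 5): lst = [4, 13, 10, 20]
After line 3 (insert 10 at index 0): lst = [10, 4, 13, 10, 20]

[10, 4, 13, 10, 20]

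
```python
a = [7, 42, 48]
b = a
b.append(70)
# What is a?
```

After line 1: a = [7, 42, 48]
After line 2 (b = a is an alias, same object): a = [7, 42, 48], b = [7, 42, 48]
After line 3 (b.append mutates the shared list): a = [7, 42, 48, 70], b = [7, 42, 48, 70]

[7, 42, 48, 70]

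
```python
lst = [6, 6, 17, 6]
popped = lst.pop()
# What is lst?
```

[6, 6, 17]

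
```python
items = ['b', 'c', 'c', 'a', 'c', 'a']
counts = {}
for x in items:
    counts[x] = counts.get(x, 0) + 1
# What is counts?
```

Initial: counts = {}, items = ['b', 'c', 'c', 'a', 'c', 'a']
See 'b': counts = {'b': 1}
See 'c': counts = {'b': 1, 'c': 1}
See 'c': counts = {'b': 1, 'c': 2}
See 'a': counts = {'b': 1, 'c': 2, 'a': 1}
See 'c': counts = {'b': 1, 'c': 3, 'a': 1}
See 'a': counts = {'b': 1, 'c': 3, 'a': 2}

{'b': 1, 'c': 3, 'a': 2}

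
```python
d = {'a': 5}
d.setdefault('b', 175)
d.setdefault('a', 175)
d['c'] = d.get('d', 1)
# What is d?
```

After line 1: d = {'a': 5}
After line 2 (setdefault adds 'b'=175): d = {'a': 5, 'b': 175}
After line 3 (setdefault 'a' no-op, already exists): d = {'a': 5, 'b': 175}
After line 4 (get('d', 1) returns default since 'd' not in d): d = {'a': 5, 'b': 175, 'c': 1}

{'a': 5, 'b': 175, 'c': 1}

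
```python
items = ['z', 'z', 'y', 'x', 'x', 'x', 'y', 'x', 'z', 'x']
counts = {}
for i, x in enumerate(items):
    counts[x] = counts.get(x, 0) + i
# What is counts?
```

Initial: counts = {}, items = ['z', 'z', 'y', 'x', 'x', 'x', 'y', 'x', 'z', 'x']
i=0, x='z': counts = {'z': 0}
i=1, x='z': counts = {'z': 1}
i=2, x='y': counts = {'z': 1, 'y': 2}
i=3, x='x': counts = {'z': 1, 'y': 2, 'x': 3}
i=4, x='x': counts = {'z': 1, 'y': 2, 'x': 7}
i=5, x='x': counts = {'z': 1, 'y': 2, 'x': 12}
i=6, x='y': counts = {'z': 1, 'y': 8, 'x': 12}
i=7, x='x': counts = {'z': 1, 'y': 8, 'x': 19}
i=8, x='z': counts = {'z': 9, 'y': 8, 'x': 19}
i=9, x='x': counts = {'z': 9, 'y': 8, 'x': 28}

{'z': 9, 'y': 8, 'x': 28}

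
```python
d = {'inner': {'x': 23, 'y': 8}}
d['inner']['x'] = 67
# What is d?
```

After line 1: d = {'inner': {'x': 23, 'y': 8}}
After line 2 (inner x overwritten): d = {'inner': {'x': 67, 'y': 8}}

{'inner': {'x': 67, 'y': 8}}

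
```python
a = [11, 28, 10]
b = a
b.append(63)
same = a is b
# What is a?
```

After line 1: a = [11, 28, 10]
After line 2 (b = a is an alias, same object): a = [11, 28, 10], b = [11, 28, 10]
After line 3 (b.append mutates the shared list): a = [11, 28, 10, 63], b = [11, 28, 10, 63]
After line 4 (same = a is b; same object -> True): same = True

[11, 28, 10, 63]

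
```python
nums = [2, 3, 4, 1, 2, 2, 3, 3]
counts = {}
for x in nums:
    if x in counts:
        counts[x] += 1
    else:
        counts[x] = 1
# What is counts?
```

Initial: counts = {}, nums = [2, 3, 4, 1, 2, 2, 3, 3]
See 2: counts = {2: 1}
See 3: counts = {2: 1, 3: 1}
See 4: counts = {2: 1, 3: 1, 4: 1}
See 1: counts = {2: 1, 3: 1, 4: 1, 1: 1}
See 2: counts = {2: 2, 3: 1, 4: 1, 1: 1}
See 2: counts = {2: 3, 3: 1, 4: 1, 1: 1}
See 3: counts = {2: 3, 3: 2, 4: 1, 1: 1}
See 3: counts = {2: 3, 3: 3, 4: 1, 1: 1}

{2: 3, 3: 3, 4: 1, 1: 1}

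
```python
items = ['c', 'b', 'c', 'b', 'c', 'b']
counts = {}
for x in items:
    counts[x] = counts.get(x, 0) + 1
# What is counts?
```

Initial: counts = {}, items = ['c', 'b', 'c', 'b', 'c', 'b']
See 'c': counts = {'c': 1}
See 'b': counts = {'c': 1, 'b': 1}
See 'c': counts = {'c': 2, 'b': 1}
See 'b': counts = {'c': 2, 'b': 2}
See 'c': counts = {'c': 3, 'b': 2}
See 'b': counts = {'c': 3, 'b': 3}

{'c': 3, 'b': 3}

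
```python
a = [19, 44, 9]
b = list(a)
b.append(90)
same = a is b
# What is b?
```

After line 1: a = [19, 44, 9]
After line 2 (b = list(a) is a shallow copy, new object): a = [19, 44, 9], b = [19, 44, 9]
After line 3 (append only mutates b): a = [19, 44, 9], b = [19, 44, 9, 90]
After line 4 (same = a is b; different objects -> False): same = False

[19, 44, 9, 90]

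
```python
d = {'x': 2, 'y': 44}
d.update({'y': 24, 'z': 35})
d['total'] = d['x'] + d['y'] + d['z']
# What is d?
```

After line 1: d = {'x': 2, 'y': 44}
After line 2 (y overwritten, z added): d = {'x': 2, 'y': 24, 'z': 35}
After line 3 (total = 2 + 24 + 35 = 61): d = {'x': 2, 'y': 24, 'z': 35, 'total': 61}

{'x': 2, 'y': 24, 'z': 35, 'total': 61}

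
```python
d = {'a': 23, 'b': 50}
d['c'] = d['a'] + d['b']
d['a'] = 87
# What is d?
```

After line 1: d = {'a': 23, 'b': 50}
After line 2 (d['c'] = 23 + 50): d = {'a': 23, 'b': 50, 'c': 73}
After line 3: d = {'a': 87, 'b': 50, 'c': 73}

{'a': 87, 'b': 50, 'c': 73}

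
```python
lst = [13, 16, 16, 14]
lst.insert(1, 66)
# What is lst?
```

[13, 66, 16, 16, 14]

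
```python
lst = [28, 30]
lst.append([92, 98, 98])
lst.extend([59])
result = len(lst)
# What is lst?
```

After line 1: lst = [28, 30]
After line 2 (append adds [92, 98, 98] as single element): lst = [28, 30, [92, 98, 98]]
After line 3 (extend unpacks [59], adds 59): lst = [28, 30, [92, 98, 98], 59]
After line 4: result = len(lst) = 4

[28, 30, [92, 98, 98], 59]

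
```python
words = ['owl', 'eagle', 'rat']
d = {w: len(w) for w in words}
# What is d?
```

{'owl': 3, 'eagle': 5, 'rat': 3}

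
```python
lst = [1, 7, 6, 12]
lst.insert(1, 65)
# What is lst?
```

[1, 65, 7, 6, 12]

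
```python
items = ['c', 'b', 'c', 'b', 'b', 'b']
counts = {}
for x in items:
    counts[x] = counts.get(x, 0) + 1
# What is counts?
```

Initial: counts = {}, items = ['c', 'b', 'c', 'b', 'b', 'b']
See 'c': counts = {'c': 1}
See 'b': counts = {'c': 1, 'b': 1}
See 'c': counts = {'c': 2, 'b': 1}
See 'b': counts = {'c': 2, 'b': 2}
See 'b': counts = {'c': 2, 'b': 3}
See 'b': counts = {'c': 2, 'b': 4}

{'c': 2, 'b': 4}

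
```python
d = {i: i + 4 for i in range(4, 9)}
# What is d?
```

{4: 8, 5: 9, 6: 10, 7: 11, 8: 12}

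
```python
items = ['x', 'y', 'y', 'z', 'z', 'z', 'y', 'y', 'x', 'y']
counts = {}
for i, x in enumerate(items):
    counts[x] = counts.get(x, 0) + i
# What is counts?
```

Initial: counts = {}, items = ['x', 'y', 'y', 'z', 'z', 'z', 'y', 'y', 'x', 'y']
i=0, x='x': counts = {'x': 0}
i=1, x='y': counts = {'x': 0, 'y': 1}
i=2, x='y': counts = {'x': 0, 'y': 3}
i=3, x='z': counts = {'x': 0, 'y': 3, 'z': 3}
i=4, x='z': counts = {'x': 0, 'y': 3, 'z': 7}
i=5, x='z': counts = {'x': 0, 'y': 3, 'z': 12}
i=6, x='y': counts = {'x': 0, 'y': 9, 'z': 12}
i=7, x='y': counts = {'x': 0, 'y': 16, 'z': 12}
i=8, x='x': counts = {'x': 8, 'y': 16, 'z': 12}
i=9, x='y': counts = {'x': 8, 'y': 25, 'z': 12}

{'x': 8, 'y': 25, 'z': 12}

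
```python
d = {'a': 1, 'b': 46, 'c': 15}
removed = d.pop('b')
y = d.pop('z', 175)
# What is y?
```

After line 1: d = {'a': 1, 'b': 46, 'c': 15}
After line 2 (pop 'b' returns 46): d = {'a': 1, 'c': 15}, removed = 46
After line 3 (pop 'z' missing, returns default 175): d = {'a': 1, 'c': 15}, y = 175

175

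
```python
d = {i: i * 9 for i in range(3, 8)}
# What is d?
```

{3: 27, 4: 36, 5: 45, 6: 54, 7: 63}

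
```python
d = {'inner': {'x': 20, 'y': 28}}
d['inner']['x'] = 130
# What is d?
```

After line 1: d = {'inner': {'x': 20, 'y': 28}}
After line 2 (inner x overwritten): d = {'inner': {'x': 130, 'y': 28}}

{'inner': {'x': 130, 'y': 28}}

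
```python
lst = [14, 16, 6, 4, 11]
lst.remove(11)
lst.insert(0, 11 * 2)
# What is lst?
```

After line 1: lst = [14, 16, 6, 4, 11]
After line 2 (remove first 11): lst = [14, 16, 6, 4]
After line 3 (insert 22 at index 0): lst = [22, 14, 16, 6, 4]

[22, 14, 16, 6, 4]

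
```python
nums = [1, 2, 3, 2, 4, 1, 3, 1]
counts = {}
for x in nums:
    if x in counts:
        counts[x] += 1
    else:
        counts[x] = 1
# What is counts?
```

Initial: counts = {}, nums = [1, 2, 3, 2, 4, 1, 3, 1]
See 1: counts = {1: 1}
See 2: counts = {1: 1, 2: 1}
See 3: counts = {1: 1, 2: 1, 3: 1}
See 2: counts = {1: 1, 2: 2, 3: 1}
See 4: counts = {1: 1, 2: 2, 3: 1, 4: 1}
See 1: counts = {1: 2, 2: 2, 3: 1, 4: 1}
See 3: counts = {1: 2, 2: 2, 3: 2, 4: 1}
See 1: counts = {1: 3, 2: 2, 3: 2, 4: 1}

{1: 3, 2: 2, 3: 2, 4: 1}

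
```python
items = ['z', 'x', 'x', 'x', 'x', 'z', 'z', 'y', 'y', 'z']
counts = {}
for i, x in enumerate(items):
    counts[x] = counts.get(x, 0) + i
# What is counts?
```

Initial: counts = {}, items = ['z', 'x', 'x', 'x', 'x', 'z', 'z', 'y', 'y', 'z']
i=0, x='z': counts = {'z': 0}
i=1, x='x': counts = {'z': 0, 'x': 1}
i=2, x='x': counts = {'z': 0, 'x': 3}
i=3, x='x': counts = {'z': 0, 'x': 6}
i=4, x='x': counts = {'z': 0, 'x': 10}
i=5, x='z': counts = {'z': 5, 'x': 10}
i=6, x='z': counts = {'z': 11, 'x': 10}
i=7, x='y': counts = {'z': 11, 'x': 10, 'y': 7}
i=8, x='y': counts = {'z': 11, 'x': 10, 'y': 15}
i=9, x='z': counts = {'z': 20, 'x': 10, 'y': 15}

{'z': 20, 'x': 10, 'y': 15}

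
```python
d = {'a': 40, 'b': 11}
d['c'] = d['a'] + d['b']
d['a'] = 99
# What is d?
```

After line 1: d = {'a': 40, 'b': 11}
After line 2 (d['c'] = 40 + 11): d = {'a': 40, 'b': 11, 'c': 51}
After line 3: d = {'a': 99, 'b': 11, 'c': 51}

{'a': 99, 'b': 11, 'c': 51}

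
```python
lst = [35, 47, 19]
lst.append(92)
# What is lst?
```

[35, 47, 19, 92]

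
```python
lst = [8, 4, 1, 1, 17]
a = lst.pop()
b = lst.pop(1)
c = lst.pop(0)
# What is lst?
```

After line 1: lst = [8, 4, 1, 1, 17]
After line 2 (pop() -> a = 17): lst = [8, 4, 1, 1]
After line 3 (pop(1) -> b = 4): lst = [8, 1, 1]
After line 4 (pop(0) -> c = 8): lst = [1, 1]

[1, 1]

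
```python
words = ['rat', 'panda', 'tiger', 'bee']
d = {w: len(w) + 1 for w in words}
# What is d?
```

{'rat': 4, 'panda': 6, 'tiger': 6, 'bee': 4}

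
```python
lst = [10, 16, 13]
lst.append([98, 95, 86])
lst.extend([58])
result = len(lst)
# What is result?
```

After line 1: lst = [10, 16, 13]
After line 2 (append adds [98, 95, 86] as single element): lst = [10, 16, 13, [98, 95, 86]]
After line 3 (extend unpacks [58], adds 58): lst = [10, 16, 13, [98, 95, 86], 58]
After line 4: result = len(lst) = 5

5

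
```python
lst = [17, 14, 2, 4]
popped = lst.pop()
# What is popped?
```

4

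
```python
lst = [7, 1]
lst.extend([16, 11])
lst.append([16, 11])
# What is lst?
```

After line 1: lst = [7, 1]
After line 2 (extend unpacks [16, 11]): lst = [7, 1, 16, 11]
After line 3 (append adds [16, 11] as single element): lst = [7, 1, 16, 11, [16, 11]]

[7, 1, 16, 11, [16, 11]]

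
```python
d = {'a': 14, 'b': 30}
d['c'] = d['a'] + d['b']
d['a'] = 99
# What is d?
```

After line 1: d = {'a': 14, 'b': 30}
After line 2 (d['c'] = 14 + 30): d = {'a': 14, 'b': 30, 'c': 44}
After line 3: d = {'a': 99, 'b': 30, 'c': 44}

{'a': 99, 'b': 30, 'c': 44}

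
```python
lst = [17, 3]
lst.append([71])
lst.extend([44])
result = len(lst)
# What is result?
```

After line 1: lst = [17, 3]
After line 2 (append adds [71] as single element): lst = [17, 3, [71]]
After line 3 (extend unpacks [44], adds 44): lst = [17, 3, [71], 44]
After line 4: result = len(lst) = 4

4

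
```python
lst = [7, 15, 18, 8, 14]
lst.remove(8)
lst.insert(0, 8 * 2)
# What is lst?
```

After line 1: lst = [7, 15, 18, 8, 14]
After line 2 (remove first 8): lst = [7, 15, 18, 14]
After line 3 (insert 16 at index 0): lst = [16, 7, 15, 18, 14]

[16, 7, 15, 18, 14]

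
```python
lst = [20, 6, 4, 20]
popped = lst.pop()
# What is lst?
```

[20, 6, 4]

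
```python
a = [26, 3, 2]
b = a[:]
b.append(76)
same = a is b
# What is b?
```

After line 1: a = [26, 3, 2]
After line 2 (b = a[:] is a shallow copy, new object): a = [26, 3, 2], b = [26, 3, 2]
After line 3 (append only mutates b): a = [26, 3, 2], b = [26, 3, 2, 76]
After line 4 (same = a is b; different objects -> False): same = False

[26, 3, 2, 76]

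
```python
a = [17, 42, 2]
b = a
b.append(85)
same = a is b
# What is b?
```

After line 1: a = [17, 42, 2]
After line 2 (b = a is an alias, same object): a = [17, 42, 2], b = [17, 42, 2]
After line 3 (b.append mutates the shared list): a = [17, 42, 2, 85], b = [17, 42, 2, 85]
After line 4 (same = a is b; same object -> True): same = True

[17, 42, 2, 85]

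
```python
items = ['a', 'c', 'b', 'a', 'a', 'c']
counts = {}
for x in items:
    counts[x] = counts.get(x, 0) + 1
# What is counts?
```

Initial: counts = {}, items = ['a', 'c', 'b', 'a', 'a', 'c']
See 'a': counts = {'a': 1}
See 'c': counts = {'a': 1, 'c': 1}
See 'b': counts = {'a': 1, 'c': 1, 'b': 1}
See 'a': counts = {'a': 2, 'c': 1, 'b': 1}
See 'a': counts = {'a': 3, 'c': 1, 'b': 1}
See 'c': counts = {'a': 3, 'c': 2, 'b': 1}

{'a': 3, 'c': 2, 'b': 1}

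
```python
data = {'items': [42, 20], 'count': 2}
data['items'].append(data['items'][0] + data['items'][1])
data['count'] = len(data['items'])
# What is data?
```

After line 1: data = {'items': [42, 20], 'count': 2}
After line 2 (append 42 + 20 = 62): data = {'items': [42, 20, 62], 'count': 2}
After line 3 (count = len(items) = 3): data = {'items': [42, 20, 62], 'count': 3}

{'items': [42, 20, 62], 'count': 3}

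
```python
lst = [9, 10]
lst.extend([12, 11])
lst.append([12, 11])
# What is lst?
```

After line 1: lst = [9, 10]
After line 2 (extend unpacks [12, 11]): lst = [9, 10, 12, 11]
After line 3 (append adds [12, 11] as single element): lst = [9, 10, 12, 11, [12, 11]]

[9, 10, 12, 11, [12, 11]]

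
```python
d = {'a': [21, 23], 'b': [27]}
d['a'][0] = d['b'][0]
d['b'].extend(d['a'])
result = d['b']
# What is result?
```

After line 1: d = {'a': [21, 23], 'b': [27]}
After line 2 (a[0] = b[0] = 27): d = {'a': [27, 23], 'b': [27]}
After line 3 (b.extend(a) appends [27, 23]): d = {'a': [27, 23], 'b': [27, 27, 23]}
After line 4: result = d['b'] = [27, 27, 23]

[27, 27, 23]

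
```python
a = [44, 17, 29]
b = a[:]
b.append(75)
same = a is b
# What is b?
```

After line 1: a = [44, 17, 29]
After line 2 (b = a[:] is a shallow copy, new object): a = [44, 17, 29], b = [44, 17, 29]
After line 3 (append only mutates b): a = [44, 17, 29], b = [44, 17, 29, 75]
After line 4 (same = a is b; different objects -> False): same = False

[44, 17, 29, 75]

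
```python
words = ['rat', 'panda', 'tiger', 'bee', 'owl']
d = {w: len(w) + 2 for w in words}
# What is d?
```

{'rat': 5, 'panda': 7, 'tiger': 7, 'bee': 5, 'owl': 5}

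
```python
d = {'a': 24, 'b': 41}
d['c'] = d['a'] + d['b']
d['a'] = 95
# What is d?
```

After line 1: d = {'a': 24, 'b': 41}
After line 2 (d['c'] = 24 + 41): d = {'a': 24, 'b': 41, 'c': 65}
After line 3: d = {'a': 95, 'b': 41, 'c': 65}

{'a': 95, 'b': 41, 'c': 65}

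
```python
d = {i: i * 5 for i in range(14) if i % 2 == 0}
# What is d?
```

{0: 0, 2: 10, 4: 20, 6: 30, 8: 40, 10: 50, 12: 60}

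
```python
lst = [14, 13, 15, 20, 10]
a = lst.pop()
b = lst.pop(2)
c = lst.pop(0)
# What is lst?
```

After line 1: lst = [14, 13, 15, 20, 10]
After line 2 (pop() -> a = 10): lst = [14, 13, 15, 20]
After line 3 (pop(2) -> b = 15): lst = [14, 13, 20]
After line 4 (pop(0) -> c = 14): lst = [13, 20]

[13, 20]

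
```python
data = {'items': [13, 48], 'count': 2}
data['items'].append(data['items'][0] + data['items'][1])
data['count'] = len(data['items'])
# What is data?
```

After line 1: data = {'items': [13, 48], 'count': 2}
After line 2 (append 13 + 48 = 61): data = {'items': [13, 48, 61], 'count': 2}
After line 3 (count = len(items) = 3): data = {'items': [13, 48, 61], 'count': 3}

{'items': [13, 48, 61], 'count': 3}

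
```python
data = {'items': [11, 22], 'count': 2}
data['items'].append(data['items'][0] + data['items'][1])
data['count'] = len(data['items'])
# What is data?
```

After line 1: data = {'items': [11, 22], 'count': 2}
After line 2 (append 11 + 22 = 33): data = {'items': [11, 22, 33], 'count': 2}
After line 3 (count = len(items) = 3): data = {'items': [11, 22, 33], 'count': 3}

{'items': [11, 22, 33], 'count': 3}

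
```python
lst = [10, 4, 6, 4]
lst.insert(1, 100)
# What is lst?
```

[10, 100, 4, 6, 4]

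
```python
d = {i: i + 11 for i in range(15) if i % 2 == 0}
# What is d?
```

{0: 11, 2: 13, 4: 15, 6: 17, 8: 19, 10: 21, 12: 23, 14: 25}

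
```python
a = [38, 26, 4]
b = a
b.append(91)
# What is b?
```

After line 1: a = [38, 26, 4]
After line 2 (b = a is an alias, same object): a = [38, 26, 4], b = [38, 26, 4]
After line 3 (b.append mutates the shared list): a = [38, 26, 4, 91], b = [38, 26, 4, 91]

[38, 26, 4, 91]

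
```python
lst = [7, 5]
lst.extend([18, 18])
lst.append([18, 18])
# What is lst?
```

After line 1: lst = [7, 5]
After line 2 (extend unpacks [18, 18]): lst = [7, 5, 18, 18]
After line 3 (append adds [18, 18] as single element): lst = [7, 5, 18, 18, [18, 18]]

[7, 5, 18, 18, [18, 18]]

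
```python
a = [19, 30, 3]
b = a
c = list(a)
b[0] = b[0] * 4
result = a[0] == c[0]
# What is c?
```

After line 1: a = [19, 30, 3]
After line 2 (b = a, alias): a = [19, 30, 3], b = [19, 30, 3]
After line 3 (c = list(a) is a copy, new object): c = [19, 30, 3]
After line 4 (b[0] = 19 * 4 = 76; mutates shared a/b): a = b = [76, 30, 3], c = [19, 30, 3]
After line 5 (a[0] = 76, c[0] = 19; result = False)

[19, 30, 3]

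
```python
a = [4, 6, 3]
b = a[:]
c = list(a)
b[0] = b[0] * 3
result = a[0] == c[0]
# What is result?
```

After line 1: a = [4, 6, 3]
After line 2 (b = a[:], copy): a = [4, 6, 3], b = [4, 6, 3]
After line 3 (c = list(a) is a copy, new object): c = [4, 6, 3]
After line 4 (b[0] = 4 * 3 = 12; only b mutates (copy)): a = [4, 6, 3], b = [12, 6, 3], c = [4, 6, 3]
After line 5 (a[0] = 4, c[0] = 4; result = True)

True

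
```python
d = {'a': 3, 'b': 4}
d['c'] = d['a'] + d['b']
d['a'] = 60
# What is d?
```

After line 1: d = {'a': 3, 'b': 4}
After line 2 (d['c'] = 3 + 4): d = {'a': 3, 'b': 4, 'c': 7}
After line 3: d = {'a': 60, 'b': 4, 'c': 7}

{'a': 60, 'b': 4, 'c': 7}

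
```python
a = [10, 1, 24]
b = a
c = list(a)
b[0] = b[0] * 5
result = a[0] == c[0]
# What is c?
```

After line 1: a = [10, 1, 24]
After line 2 (b = a, alias): a = [10, 1, 24], b = [10, 1, 24]
After line 3 (c = list(a) is a copy, new object): c = [10, 1, 24]
After line 4 (b[0] = 10 * 5 = 50; mutates shared a/b): a = b = [50, 1, 24], c = [10, 1, 24]
After line 5 (a[0] = 50, c[0] = 10; result = False)

[10, 1, 24]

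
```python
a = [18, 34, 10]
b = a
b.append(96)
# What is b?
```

After line 1: a = [18, 34, 10]
After line 2 (b = a is an alias, same object): a = [18, 34, 10], b = [18, 34, 10]
After line 3 (b.append mutates the shared list): a = [18, 34, 10, 96], b = [18, 34, 10, 96]

[18, 34, 10, 96]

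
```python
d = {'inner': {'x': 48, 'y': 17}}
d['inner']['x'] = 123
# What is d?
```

After line 1: d = {'inner': {'x': 48, 'y': 17}}
After line 2 (inner x overwritten): d = {'inner': {'x': 123, 'y': 17}}

{'inner': {'x': 123, 'y': 17}}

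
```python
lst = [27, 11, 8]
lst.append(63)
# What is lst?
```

[27, 11, 8, 63]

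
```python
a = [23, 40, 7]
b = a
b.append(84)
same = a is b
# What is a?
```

After line 1: a = [23, 40, 7]
After line 2 (b = a is an alias, same object): a = [23, 40, 7], b = [23, 40, 7]
After line 3 (b.append mutates the shared list): a = [23, 40, 7, 84], b = [23, 40, 7, 84]
After line 4 (same = a is b; same object -> True): same = True

[23, 40, 7, 84]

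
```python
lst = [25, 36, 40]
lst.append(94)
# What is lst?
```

[25, 36, 40, 94]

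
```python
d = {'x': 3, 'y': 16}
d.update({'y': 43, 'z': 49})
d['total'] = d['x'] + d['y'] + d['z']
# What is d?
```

After line 1: d = {'x': 3, 'y': 16}
After line 2 (y overwritten, z added): d = {'x': 3, 'y': 43, 'z': 49}
After line 3 (total = 3 + 43 + 49 = 95): d = {'x': 3, 'y': 43, 'z': 49, 'total': 95}

{'x': 3, 'y': 43, 'z': 49, 'total': 95}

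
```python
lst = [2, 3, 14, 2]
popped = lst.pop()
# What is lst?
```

[2, 3, 14]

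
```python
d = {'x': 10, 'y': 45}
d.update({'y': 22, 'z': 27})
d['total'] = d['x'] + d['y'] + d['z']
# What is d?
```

After line 1: d = {'x': 10, 'y': 45}
After line 2 (y overwritten, z added): d = {'x': 10, 'y': 22, 'z': 27}
After line 3 (total = 10 + 22 + 27 = 59): d = {'x': 10, 'y': 22, 'z': 27, 'total': 59}

{'x': 10, 'y': 22, 'z': 27, 'total': 59}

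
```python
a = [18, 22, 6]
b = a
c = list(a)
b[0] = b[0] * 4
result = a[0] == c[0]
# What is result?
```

After line 1: a = [18, 22, 6]
After line 2 (b = a, alias): a = [18, 22, 6], b = [18, 22, 6]
After line 3 (c = list(a) is a copy, new object): c = [18, 22, 6]
After line 4 (b[0] = 18 * 4 = 72; mutates shared a/b): a = b = [72, 22, 6], c = [18, 22, 6]
After line 5 (a[0] = 72, c[0] = 18; result = False)

False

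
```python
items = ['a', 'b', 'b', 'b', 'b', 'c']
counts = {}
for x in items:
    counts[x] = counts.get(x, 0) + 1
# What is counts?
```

Initial: counts = {}, items = ['a', 'b', 'b', 'b', 'b', 'c']
See 'a': counts = {'a': 1}
See 'b': counts = {'a': 1, 'b': 1}
See 'b': counts = {'a': 1, 'b': 2}
See 'b': counts = {'a': 1, 'b': 3}
See 'b': counts = {'a': 1, 'b': 4}
See 'c': counts = {'a': 1, 'b': 4, 'c': 1}

{'a': 1, 'b': 4, 'c': 1}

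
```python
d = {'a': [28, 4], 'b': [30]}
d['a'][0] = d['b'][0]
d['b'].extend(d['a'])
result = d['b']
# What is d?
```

After line 1: d = {'a': [28, 4], 'b': [30]}
After line 2 (a[0] = b[0] = 30): d = {'a': [30, 4], 'b': [30]}
After line 3 (b.extend(a) appends [30, 4]): d = {'a': [30, 4], 'b': [30, 30, 4]}
After line 4: result = d['b'] = [30, 30, 4]

{'a': [30, 4], 'b': [30, 30, 4]}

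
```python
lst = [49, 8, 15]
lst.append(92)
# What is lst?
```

[49, 8, 15, 92]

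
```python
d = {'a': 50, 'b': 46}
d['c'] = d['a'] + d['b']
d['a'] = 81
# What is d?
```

After line 1: d = {'a': 50, 'b': 46}
After line 2 (d['c'] = 50 + 46): d = {'a': 50, 'b': 46, 'c': 96}
After line 3: d = {'a': 81, 'b': 46, 'c': 96}

{'a': 81, 'b': 46, 'c': 96}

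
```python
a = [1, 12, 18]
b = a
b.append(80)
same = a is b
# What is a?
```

After line 1: a = [1, 12, 18]
After line 2 (b = a is an alias, same object): a = [1, 12, 18], b = [1, 12, 18]
After line 3 (b.append mutates the shared list): a = [1, 12, 18, 80], b = [1, 12, 18, 80]
After line 4 (same = a is b; same object -> True): same = True

[1, 12, 18, 80]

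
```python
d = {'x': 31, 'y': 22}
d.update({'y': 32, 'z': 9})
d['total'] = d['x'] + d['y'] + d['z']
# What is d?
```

After line 1: d = {'x': 31, 'y': 22}
After line 2 (y overwritten, z added): d = {'x': 31, 'y': 32, 'z': 9}
After line 3 (total = 31 + 32 + 9 = 72): d = {'x': 31, 'y': 32, 'z': 9, 'total': 72}

{'x': 31, 'y': 32, 'z': 9, 'total': 72}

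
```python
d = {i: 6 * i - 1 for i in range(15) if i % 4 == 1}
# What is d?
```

{1: 5, 5: 29, 9: 53, 13: 77}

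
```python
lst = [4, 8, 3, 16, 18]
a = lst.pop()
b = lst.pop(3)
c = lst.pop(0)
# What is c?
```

After line 1: lst = [4, 8, 3, 16, 18]
After line 2 (pop() -> a = 18): lst = [4, 8, 3, 16]
After line 3 (pop(3) -> b = 16): lst = [4, 8, 3]
After line 4 (pop(0) -> c = 4): lst = [8, 3]

4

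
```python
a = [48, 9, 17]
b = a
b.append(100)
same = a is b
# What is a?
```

After line 1: a = [48, 9, 17]
After line 2 (b = a is an alias, same object): a = [48, 9, 17], b = [48, 9, 17]
After line 3 (b.append mutates the shared list): a = [48, 9, 17, 100], b = [48, 9, 17, 100]
After line 4 (same = a is b; same object -> True): same = True

[48, 9, 17, 100]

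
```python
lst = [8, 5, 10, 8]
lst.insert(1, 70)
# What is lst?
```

[8, 70, 5, 10, 8]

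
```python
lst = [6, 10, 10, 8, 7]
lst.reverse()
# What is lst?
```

[7, 8, 10, 10, 6]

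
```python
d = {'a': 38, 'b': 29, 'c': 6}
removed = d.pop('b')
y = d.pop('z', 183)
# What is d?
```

After line 1: d = {'a': 38, 'b': 29, 'c': 6}
After line 2 (pop 'b' returns 29): d = {'a': 38, 'c': 6}, removed = 29
After line 3 (pop 'z' missing, returns default 183): d = {'a': 38, 'c': 6}, y = 183

{'a': 38, 'c': 6}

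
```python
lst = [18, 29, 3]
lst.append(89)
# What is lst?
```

[18, 29, 3, 89]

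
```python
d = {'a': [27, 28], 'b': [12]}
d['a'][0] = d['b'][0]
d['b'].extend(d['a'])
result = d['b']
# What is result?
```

After line 1: d = {'a': [27, 28], 'b': [12]}
After line 2 (a[0] = b[0] = 12): d = {'a': [12, 28], 'b': [12]}
After line 3 (b.extend(a) appends [12, 28]): d = {'a': [12, 28], 'b': [12, 12, 28]}
After line 4: result = d['b'] = [12, 12, 28]

[12, 12, 28]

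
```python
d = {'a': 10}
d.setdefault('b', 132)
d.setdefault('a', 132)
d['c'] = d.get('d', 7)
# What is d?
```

After line 1: d = {'a': 10}
After line 2 (setdefault adds 'b'=132): d = {'a': 10, 'b': 132}
After line 3 (setdefault 'a' no-op, already exists): d = {'a': 10, 'b': 132}
After line 4 (get('d', 7) returns default since 'd' not in d): d = {'a': 10, 'b': 132, 'c': 7}

{'a': 10, 'b': 132, 'c': 7}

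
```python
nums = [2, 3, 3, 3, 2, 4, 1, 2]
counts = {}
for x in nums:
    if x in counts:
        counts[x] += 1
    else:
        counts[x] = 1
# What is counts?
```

Initial: counts = {}, nums = [2, 3, 3, 3, 2, 4, 1, 2]
See 2: counts = {2: 1}
See 3: counts = {2: 1, 3: 1}
See 3: counts = {2: 1, 3: 2}
See 3: counts = {2: 1, 3: 3}
See 2: counts = {2: 2, 3: 3}
See 4: counts = {2: 2, 3: 3, 4: 1}
See 1: counts = {2: 2, 3: 3, 4: 1, 1: 1}
See 2: counts = {2: 3, 3: 3, 4: 1, 1: 1}

{2: 3, 3: 3, 4: 1, 1: 1}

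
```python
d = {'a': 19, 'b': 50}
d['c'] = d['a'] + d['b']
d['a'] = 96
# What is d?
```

After line 1: d = {'a': 19, 'b': 50}
After line 2 (d['c'] = 19 + 50): d = {'a': 19, 'b': 50, 'c': 69}
After line 3: d = {'a': 96, 'b': 50, 'c': 69}

{'a': 96, 'b': 50, 'c': 69}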